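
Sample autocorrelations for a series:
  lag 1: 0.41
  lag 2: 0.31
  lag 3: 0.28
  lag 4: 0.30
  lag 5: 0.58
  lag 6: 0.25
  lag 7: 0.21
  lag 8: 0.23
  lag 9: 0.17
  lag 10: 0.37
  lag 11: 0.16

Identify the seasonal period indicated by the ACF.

5

The largest autocorrelation is r_5 = 0.58; the remaining lags stay at or below 0.41. The elevated value at lag 1 (0.41), dropping to 0.31 at lag 2, reflects decaying short-term dependence rather than seasonality.
The dominant spike at lag 5 indicates a seasonal period of 5.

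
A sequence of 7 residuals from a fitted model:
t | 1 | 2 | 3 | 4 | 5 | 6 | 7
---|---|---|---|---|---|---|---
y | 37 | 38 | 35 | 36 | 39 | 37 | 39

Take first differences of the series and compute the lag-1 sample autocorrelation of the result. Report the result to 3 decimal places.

First differences Δy: 1, -3, 1, 3, -2, 2
Mean of differences = 0.3333
Numerator Σ(Δy_t−Δȳ)(Δy_{t+1}−Δȳ) = -12.7778
Denominator Σ(Δy_t−Δȳ)² = 27.3333
r_1(Δy) = -12.7778 / 27.3333 = -0.467

-0.467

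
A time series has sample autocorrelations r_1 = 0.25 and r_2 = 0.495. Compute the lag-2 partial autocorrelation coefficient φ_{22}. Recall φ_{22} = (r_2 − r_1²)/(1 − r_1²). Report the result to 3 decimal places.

0.461

φ_{22} = (r_2 − r_1²) / (1 − r_1²)
r_1² = (0.25)² = 0.0625
Numerator = 0.495 − 0.0625 = 0.4325; denominator = 1 − 0.0625 = 0.9375
φ_{22} = 0.4325 / 0.9375 = 0.461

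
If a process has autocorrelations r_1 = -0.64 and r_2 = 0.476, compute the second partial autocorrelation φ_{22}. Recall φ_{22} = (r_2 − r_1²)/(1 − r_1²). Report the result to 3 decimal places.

φ_{22} = (r_2 − r_1²) / (1 − r_1²)
r_1² = (-0.64)² = 0.4096
Numerator = 0.476 − 0.4096 = 0.0664; denominator = 1 − 0.4096 = 0.5904
φ_{22} = 0.0664 / 0.5904 = 0.112

0.112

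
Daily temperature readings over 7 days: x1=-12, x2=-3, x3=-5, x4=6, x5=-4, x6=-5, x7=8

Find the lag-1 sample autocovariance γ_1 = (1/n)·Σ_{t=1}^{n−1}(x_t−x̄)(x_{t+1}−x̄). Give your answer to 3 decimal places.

Mean x̄ = (-12 − 3 − 5 + 6 − 4 − 5 + 8)/7 = -2.1429
Deviations: -9.8571, -0.8571, -2.8571, 8.1429, -1.8571, -2.8571, 10.1429
Σ_{t=1}^{6}(x_t−x̄)(x_{t+1}−x̄) = -51.1633
γ_1 = -51.1633 / 7 = -7.309

-7.309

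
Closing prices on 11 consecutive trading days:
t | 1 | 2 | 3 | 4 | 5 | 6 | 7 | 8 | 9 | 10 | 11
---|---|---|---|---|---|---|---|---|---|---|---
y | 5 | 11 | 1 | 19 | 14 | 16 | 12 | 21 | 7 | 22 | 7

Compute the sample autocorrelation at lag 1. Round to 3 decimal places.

Mean ȳ = (5 + 11 + 1 + 19 + 14 + 16 + 12 + 21 + 7 + 22 + 7)/11 = 12.2727
Numerator Σ_{t=1}^{10}(y_t−ȳ)(y_{t+1}−ȳ) = -186.1653
Denominator Σ(y_t−ȳ)² = 470.1818
r_1 = -186.1653 / 470.1818 = -0.396

-0.396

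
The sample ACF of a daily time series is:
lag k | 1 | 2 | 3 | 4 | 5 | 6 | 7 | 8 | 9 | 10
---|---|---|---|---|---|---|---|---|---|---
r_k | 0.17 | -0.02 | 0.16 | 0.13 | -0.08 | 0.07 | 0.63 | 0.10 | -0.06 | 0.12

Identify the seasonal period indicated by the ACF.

7

The largest autocorrelation is r_7 = 0.63; the remaining lags stay at or below 0.17.
The dominant spike at lag 7 indicates a seasonal period of 7.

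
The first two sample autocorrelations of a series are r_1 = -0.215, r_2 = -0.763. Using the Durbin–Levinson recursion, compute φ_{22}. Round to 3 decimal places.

-0.848

φ_{22} = (r_2 − r_1²) / (1 − r_1²)
r_1² = (-0.215)² = 0.046225
Numerator = -0.763 − 0.0462 = -0.8092; denominator = 1 − 0.0462 = 0.9538
φ_{22} = -0.8092 / 0.9538 = -0.848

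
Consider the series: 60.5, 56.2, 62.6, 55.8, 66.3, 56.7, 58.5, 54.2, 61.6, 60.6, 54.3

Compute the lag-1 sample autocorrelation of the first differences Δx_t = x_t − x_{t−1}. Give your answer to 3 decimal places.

First differences Δx: -4.3, 6.4, -6.8, 10.5, -9.6, 1.8, -4.3, 7.4, -1.0, -6.3
Mean of differences = -0.6200
Numerator Σ(Δx_t−Δx̄)(Δx_{t+1}−Δx̄) = -298.8364
Denominator Σ(Δx_t−Δx̄)² = 421.4360
r_1(Δx) = -298.8364 / 421.4360 = -0.709

-0.709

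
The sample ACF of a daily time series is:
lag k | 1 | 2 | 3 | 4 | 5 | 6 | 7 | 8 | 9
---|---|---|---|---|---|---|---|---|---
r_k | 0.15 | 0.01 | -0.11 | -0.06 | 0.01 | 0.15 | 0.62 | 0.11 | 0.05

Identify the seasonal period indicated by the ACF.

The largest autocorrelation is r_7 = 0.62; the remaining lags stay at or below 0.15.
The dominant spike at lag 7 indicates a seasonal period of 7.

7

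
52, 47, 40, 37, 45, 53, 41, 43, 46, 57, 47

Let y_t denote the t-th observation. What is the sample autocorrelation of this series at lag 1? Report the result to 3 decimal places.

0.133

Mean ȳ = (52 + 47 + 40 + 37 + 45 + 53 + 41 + 43 + 46 + 57 + 47)/11 = 46.1818
Numerator Σ_{t=1}^{10}(y_t−ȳ)(y_{t+1}−ȳ) = 47.8760
Denominator Σ(y_t−ȳ)² = 359.6364
r_1 = 47.8760 / 359.6364 = 0.133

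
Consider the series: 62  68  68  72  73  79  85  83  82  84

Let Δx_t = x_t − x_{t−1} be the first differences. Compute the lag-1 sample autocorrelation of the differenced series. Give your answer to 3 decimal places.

-0.077

First differences Δx: 6, 0, 4, 1, 6, 6, -2, -1, 2
Mean of differences = 2.4444
Numerator Σ(Δx_t−Δx̄)(Δx_{t+1}−Δx̄) = -6.1975
Denominator Σ(Δx_t−Δx̄)² = 80.2222
r_1(Δx) = -6.1975 / 80.2222 = -0.077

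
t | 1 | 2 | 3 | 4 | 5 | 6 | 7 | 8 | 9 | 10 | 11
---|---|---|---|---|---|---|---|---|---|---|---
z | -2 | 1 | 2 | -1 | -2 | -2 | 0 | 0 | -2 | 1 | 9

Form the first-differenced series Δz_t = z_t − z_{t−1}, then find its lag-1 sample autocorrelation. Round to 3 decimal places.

First differences Δz: 3, 1, -3, -1, 0, 2, 0, -2, 3, 8
Mean of differences = 1.1000
Numerator Σ(Δz_t−Δz̄)(Δz_{t+1}−Δz̄) = 19.7900
Denominator Σ(Δz_t−Δz̄)² = 88.9000
r_1(Δz) = 19.7900 / 88.9000 = 0.223

0.223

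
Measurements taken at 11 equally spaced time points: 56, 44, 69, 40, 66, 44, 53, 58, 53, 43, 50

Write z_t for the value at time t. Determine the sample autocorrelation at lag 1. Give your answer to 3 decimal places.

Mean z̄ = (56 + 44 + 69 + 40 + 66 + 44 + 53 + 58 + 53 + 43 + 50)/11 = 52.3636
Numerator Σ_{t=1}^{10}(z_t−z̄)(z_{t+1}−z̄) = -639.8595
Denominator Σ(z_t−z̄)² = 894.5455
r_1 = -639.8595 / 894.5455 = -0.715

-0.715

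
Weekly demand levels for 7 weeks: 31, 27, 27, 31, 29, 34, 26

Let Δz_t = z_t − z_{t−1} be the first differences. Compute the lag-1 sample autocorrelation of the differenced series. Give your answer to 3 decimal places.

First differences Δz: -4, 0, 4, -2, 5, -8
Mean of differences = -0.8333
Numerator Σ(Δz_t−Δz̄)(Δz_{t+1}−Δz̄) = -52.8611
Denominator Σ(Δz_t−Δz̄)² = 120.8333
r_1(Δz) = -52.8611 / 120.8333 = -0.437

-0.437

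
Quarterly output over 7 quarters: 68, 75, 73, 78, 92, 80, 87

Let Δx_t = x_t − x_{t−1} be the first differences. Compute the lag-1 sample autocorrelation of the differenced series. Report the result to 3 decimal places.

-0.570

First differences Δx: 7, -2, 5, 14, -12, 7
Mean of differences = 3.1667
Numerator Σ(Δx_t−Δx̄)(Δx_{t+1}−Δx̄) = -231.8611
Denominator Σ(Δx_t−Δx̄)² = 406.8333
r_1(Δx) = -231.8611 / 406.8333 = -0.570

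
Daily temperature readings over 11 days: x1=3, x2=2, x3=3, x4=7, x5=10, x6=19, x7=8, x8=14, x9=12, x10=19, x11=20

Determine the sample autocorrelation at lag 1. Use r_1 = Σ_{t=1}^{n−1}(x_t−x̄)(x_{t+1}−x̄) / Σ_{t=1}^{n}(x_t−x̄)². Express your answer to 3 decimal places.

0.486

Mean x̄ = (3 + 2 + 3 + 7 + 10 + 19 + 8 + 14 + 12 + 19 + 20)/11 = 10.6364
Numerator Σ_{t=1}^{10}(x_t−x̄)(x_{t+1}−x̄) = 220.0496
Denominator Σ(x_t−x̄)² = 452.5455
r_1 = 220.0496 / 452.5455 = 0.486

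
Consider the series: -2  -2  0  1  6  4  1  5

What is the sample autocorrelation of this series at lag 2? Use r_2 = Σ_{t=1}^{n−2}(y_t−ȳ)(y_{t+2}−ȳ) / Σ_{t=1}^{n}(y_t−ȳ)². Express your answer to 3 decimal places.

Mean ȳ = (-2 − 2 + 0 + 1 + 6 + 4 + 1 + 5)/8 = 1.6250
Deviations from mean: -3.6250, -3.6250, -1.6250, -0.6250, 4.3750, 2.3750, -0.6250, 3.3750
Numerator Σ_{t=1}^{6}(y_t−ȳ)(y_{t+2}−ȳ) = 4.8438
Denominator Σ(y_t−ȳ)² = 65.8750
r_2 = 4.8438 / 65.8750 = 0.074

0.074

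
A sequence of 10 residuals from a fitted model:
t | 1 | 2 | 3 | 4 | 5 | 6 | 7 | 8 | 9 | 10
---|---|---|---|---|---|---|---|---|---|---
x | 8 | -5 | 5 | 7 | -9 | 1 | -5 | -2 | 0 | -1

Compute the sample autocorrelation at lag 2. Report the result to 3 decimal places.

Mean x̄ = (8 − 5 + 5 + 7 − 9 + 1 − 5 − 2 + 0 − 1)/10 = -0.1000
Numerator Σ_{t=1}^{8}(x_t−x̄)(x_{t+2}−x̄) = 11.6800
Denominator Σ(x_t−x̄)² = 274.9000
r_2 = 11.6800 / 274.9000 = 0.042

0.042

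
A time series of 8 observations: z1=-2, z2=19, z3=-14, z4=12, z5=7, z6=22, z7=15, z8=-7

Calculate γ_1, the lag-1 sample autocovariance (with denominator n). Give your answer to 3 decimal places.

-55.969

Mean z̄ = (-2 + 19 − 14 + 12 + 7 + 22 + 15 − 7)/8 = 6.5000
Σ_{t=1}^{7}(z_t−z̄)(z_{t+1}−z̄) = -447.7500
γ_1 = -447.7500 / 8 = -55.969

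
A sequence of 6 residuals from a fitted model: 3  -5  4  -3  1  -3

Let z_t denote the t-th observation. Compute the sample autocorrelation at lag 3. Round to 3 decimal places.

Mean z̄ = (3 − 5 + 4 − 3 + 1 − 3)/6 = -0.5000
Numerator Σ_{t=1}^{3}(z_t−z̄)(z_{t+3}−z̄) = -26.7500
Denominator Σ(z_t−z̄)² = 67.5000
r_3 = -26.7500 / 67.5000 = -0.396

-0.396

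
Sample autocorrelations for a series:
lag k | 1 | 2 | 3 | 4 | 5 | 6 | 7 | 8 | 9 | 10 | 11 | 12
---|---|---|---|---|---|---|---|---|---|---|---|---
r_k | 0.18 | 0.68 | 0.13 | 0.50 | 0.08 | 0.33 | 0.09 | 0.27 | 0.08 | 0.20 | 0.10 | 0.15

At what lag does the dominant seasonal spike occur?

2

The largest autocorrelation is r_2 = 0.68, with weaker echoes at lags 4 (0.50), 6 (0.33), 8 (0.27) and 10 (0.20); the remaining lags stay at or below 0.18.
The dominant spike at lag 2 indicates a seasonal period of 2.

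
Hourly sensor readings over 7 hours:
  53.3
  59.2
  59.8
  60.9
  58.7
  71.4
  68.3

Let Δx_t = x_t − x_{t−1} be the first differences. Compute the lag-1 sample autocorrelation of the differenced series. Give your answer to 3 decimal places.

-0.586

First differences Δx: 5.9, 0.6, 1.1, -2.2, 12.7, -3.1
Mean of differences = 2.5000
Numerator Σ(Δx_t−Δx̄)(Δx_{t+1}−Δx̄) = -102.2800
Denominator Σ(Δx_t−Δx̄)² = 174.6200
r_1(Δx) = -102.2800 / 174.6200 = -0.586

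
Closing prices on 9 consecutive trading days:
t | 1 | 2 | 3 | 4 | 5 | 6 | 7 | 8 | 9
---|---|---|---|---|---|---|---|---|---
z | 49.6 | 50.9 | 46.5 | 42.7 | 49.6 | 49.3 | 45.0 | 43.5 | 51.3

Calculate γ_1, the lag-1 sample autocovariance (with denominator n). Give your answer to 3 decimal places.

-0.774

Mean z̄ = (49.6 + 50.9 + 46.5 + 42.7 + 49.6 + 49.3 + 45.0 + 43.5 + 51.3)/9 = 47.6000
Σ_{t=1}^{8}(z_t−z̄)(z_{t+1}−z̄) = -6.9700
γ_1 = -6.9700 / 9 = -0.774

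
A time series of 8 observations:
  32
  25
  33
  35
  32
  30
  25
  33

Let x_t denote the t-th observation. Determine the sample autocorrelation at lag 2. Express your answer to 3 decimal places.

-0.307

Mean x̄ = (32 + 25 + 33 + 35 + 32 + 30 + 25 + 33)/8 = 30.6250
Deviations from mean: 1.3750, -5.6250, 2.3750, 4.3750, 1.3750, -0.6250, -5.6250, 2.3750
Numerator Σ_{t=1}^{6}(x_t−x̄)(x_{t+2}−x̄) = -30.0313
Denominator Σ(x_t−x̄)² = 97.8750
r_2 = -30.0313 / 97.8750 = -0.307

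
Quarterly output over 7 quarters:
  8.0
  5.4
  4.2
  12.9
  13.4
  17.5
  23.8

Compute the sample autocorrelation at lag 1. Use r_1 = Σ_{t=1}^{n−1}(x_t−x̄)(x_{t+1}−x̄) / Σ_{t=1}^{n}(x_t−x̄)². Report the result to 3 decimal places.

0.499

Mean x̄ = (8.0 + 5.4 + 4.2 + 12.9 + 13.4 + 17.5 + 23.8)/7 = 12.1714
Deviations from mean: -4.1714, -6.7714, -7.9714, 0.7286, 1.2286, 5.3286, 11.6286
Numerator Σ_{t=1}^{6}(x_t−x̄)(x_{t+1}−x̄) = 145.8220
Denominator Σ(x_t−x̄)² = 292.4543
r_1 = 145.8220 / 292.4543 = 0.499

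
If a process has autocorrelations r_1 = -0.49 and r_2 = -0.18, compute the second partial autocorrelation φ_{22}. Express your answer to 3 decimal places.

φ_{22} = (r_2 − r_1²) / (1 − r_1²)
r_1² = (-0.49)² = 0.2401
Numerator = -0.18 − 0.2401 = -0.4201; denominator = 1 − 0.2401 = 0.7599
φ_{22} = -0.4201 / 0.7599 = -0.553

-0.553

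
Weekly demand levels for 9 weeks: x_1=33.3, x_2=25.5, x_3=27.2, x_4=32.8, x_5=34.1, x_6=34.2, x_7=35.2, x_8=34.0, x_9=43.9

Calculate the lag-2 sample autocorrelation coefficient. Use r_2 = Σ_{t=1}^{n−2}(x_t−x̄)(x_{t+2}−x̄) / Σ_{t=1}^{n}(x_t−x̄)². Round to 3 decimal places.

0.097

Mean x̄ = (33.3 + 25.5 + 27.2 + 32.8 + 34.1 + 34.2 + 35.2 + 34.0 + 43.9)/9 = 33.3556
Numerator Σ_{t=1}^{7}(x_t−x̄)(x_{t+2}−x̄) = 21.0205
Denominator Σ(x_t−x̄)² = 216.1822
r_2 = 21.0205 / 216.1822 = 0.097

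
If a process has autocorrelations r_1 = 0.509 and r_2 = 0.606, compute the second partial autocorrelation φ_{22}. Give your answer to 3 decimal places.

φ_{22} = (r_2 − r_1²) / (1 − r_1²)
r_1² = (0.509)² = 0.259081
Numerator = 0.606 − 0.2591 = 0.3469; denominator = 1 − 0.2591 = 0.7409
φ_{22} = 0.3469 / 0.7409 = 0.468

0.468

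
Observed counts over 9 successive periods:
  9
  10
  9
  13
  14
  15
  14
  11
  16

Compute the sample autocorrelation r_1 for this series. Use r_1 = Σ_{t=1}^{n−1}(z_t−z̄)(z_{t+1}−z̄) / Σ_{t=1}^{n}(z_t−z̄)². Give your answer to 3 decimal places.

0.290

Mean z̄ = (9 + 10 + 9 + 13 + 14 + 15 + 14 + 11 + 16)/9 = 12.3333
Numerator Σ_{t=1}^{8}(z_t−z̄)(z_{t+1}−z̄) = 16.2222
Denominator Σ(z_t−z̄)² = 56.0000
r_1 = 16.2222 / 56.0000 = 0.290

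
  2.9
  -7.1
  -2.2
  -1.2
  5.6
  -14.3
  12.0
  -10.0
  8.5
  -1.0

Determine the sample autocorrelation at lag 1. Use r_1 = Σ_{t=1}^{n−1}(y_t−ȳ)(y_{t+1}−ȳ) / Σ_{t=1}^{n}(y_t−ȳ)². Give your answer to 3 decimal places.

Mean ȳ = (2.9 − 7.1 − 2.2 − 1.2 + 5.6 − 14.3 + 12.0 − 10.0 + 8.5 − 1.0)/10 = -0.6800
Numerator Σ_{t=1}^{9}(y_t−ȳ)(y_{t+1}−ȳ) = -480.6084
Denominator Σ(y_t−ȳ)² = 613.5760
r_1 = -480.6084 / 613.5760 = -0.783

-0.783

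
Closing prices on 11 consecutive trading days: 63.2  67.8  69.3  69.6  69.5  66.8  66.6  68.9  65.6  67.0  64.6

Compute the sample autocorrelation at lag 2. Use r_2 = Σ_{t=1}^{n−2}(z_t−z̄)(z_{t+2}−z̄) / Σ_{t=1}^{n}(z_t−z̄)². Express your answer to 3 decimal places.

-0.005

Mean z̄ = (63.2 + 67.8 + 69.3 + 69.6 + 69.5 + 66.8 + 66.6 + 68.9 + 65.6 + 67.0 + 64.6)/11 = 67.1727
Numerator Σ_{t=1}^{9}(z_t−z̄)(z_{t+2}−z̄) = -0.2106
Denominator Σ(z_t−z̄)² = 44.5818
r_2 = -0.2106 / 44.5818 = -0.005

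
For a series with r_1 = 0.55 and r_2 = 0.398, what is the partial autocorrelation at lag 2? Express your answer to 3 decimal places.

0.137

φ_{22} = (r_2 − r_1²) / (1 − r_1²)
r_1² = (0.55)² = 0.3025
Numerator = 0.398 − 0.3025 = 0.0955; denominator = 1 − 0.3025 = 0.6975
φ_{22} = 0.0955 / 0.6975 = 0.137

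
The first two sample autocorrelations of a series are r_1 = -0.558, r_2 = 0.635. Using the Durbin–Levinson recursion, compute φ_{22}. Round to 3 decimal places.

0.470

φ_{22} = (r_2 − r_1²) / (1 − r_1²)
r_1² = (-0.558)² = 0.311364
Numerator = 0.635 − 0.3114 = 0.3236; denominator = 1 − 0.3114 = 0.6886
φ_{22} = 0.3236 / 0.6886 = 0.470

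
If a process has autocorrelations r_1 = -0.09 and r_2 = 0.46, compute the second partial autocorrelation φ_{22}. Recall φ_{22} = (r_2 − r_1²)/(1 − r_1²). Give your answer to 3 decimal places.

φ_{22} = (r_2 − r_1²) / (1 − r_1²)
r_1² = (-0.09)² = 0.0081
Numerator = 0.46 − 0.0081 = 0.4519; denominator = 1 − 0.0081 = 0.9919
φ_{22} = 0.4519 / 0.9919 = 0.456

0.456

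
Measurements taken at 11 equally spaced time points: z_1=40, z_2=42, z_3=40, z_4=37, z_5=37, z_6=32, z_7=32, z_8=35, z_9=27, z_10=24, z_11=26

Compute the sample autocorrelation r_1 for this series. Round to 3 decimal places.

0.697

Mean z̄ = (40 + 42 + 40 + 37 + 37 + 32 + 32 + 35 + 27 + 24 + 26)/11 = 33.8182
Numerator Σ_{t=1}^{10}(z_t−z̄)(z_{t+1}−z̄) = 261.9669
Denominator Σ(z_t−z̄)² = 375.6364
r_1 = 261.9669 / 375.6364 = 0.697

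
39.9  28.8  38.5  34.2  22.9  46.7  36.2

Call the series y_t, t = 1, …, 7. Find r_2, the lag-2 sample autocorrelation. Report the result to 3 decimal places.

-0.115

Mean ȳ = (39.9 + 28.8 + 38.5 + 34.2 + 22.9 + 46.7 + 36.2)/7 = 35.3143
Deviations from mean: 4.5857, -6.5143, 3.1857, -1.1143, -12.4143, 11.3857, 0.8857
Σ(y_t−ȳ)(y_{t+2}−ȳ) = (14.6088) + (7.2588) + (-39.5484) + (-12.6869) + (-10.9955) = -41.3633
Denominator Σ(y_t−ȳ)² = 359.3886
r_2 = -41.3633 / 359.3886 = -0.115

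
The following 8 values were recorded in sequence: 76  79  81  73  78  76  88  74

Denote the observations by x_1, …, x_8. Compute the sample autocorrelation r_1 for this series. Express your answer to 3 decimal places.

-0.471

Mean x̄ = (76 + 79 + 81 + 73 + 78 + 76 + 88 + 74)/8 = 78.1250
Σ(x_t−x̄)(x_{t+1}−x̄) = (-1.8594) + (2.5156) + (-14.7344) + (0.6406) + (0.2656) + (-20.9844) + (-40.7344) = -74.8906
Denominator Σ(x_t−x̄)² = 158.8750
r_1 = -74.8906 / 158.8750 = -0.471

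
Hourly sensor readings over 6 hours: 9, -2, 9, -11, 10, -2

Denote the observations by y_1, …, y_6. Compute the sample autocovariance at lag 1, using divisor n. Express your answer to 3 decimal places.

-47.116

Mean ȳ = (9 − 2 + 9 − 11 + 10 − 2)/6 = 2.1667
Σ_{t=1}^{5}(y_t−ȳ)(y_{t+1}−ȳ) = -282.6944
γ_1 = -282.6944 / 6 = -47.116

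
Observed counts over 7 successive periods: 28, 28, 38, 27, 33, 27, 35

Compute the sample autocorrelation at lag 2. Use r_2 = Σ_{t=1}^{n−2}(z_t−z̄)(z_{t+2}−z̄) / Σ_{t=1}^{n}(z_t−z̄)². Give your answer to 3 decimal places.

0.250

Mean z̄ = (28 + 28 + 38 + 27 + 33 + 27 + 35)/7 = 30.8571
Deviations from mean: -2.8571, -2.8571, 7.1429, -3.8571, 2.1429, -3.8571, 4.1429
Σ(z_t−z̄)(z_{t+2}−z̄) = (-20.4082) + (11.0204) + (15.3061) + (14.8776) + (8.8776) = 29.6735
Denominator Σ(z_t−z̄)² = 118.8571
r_2 = 29.6735 / 118.8571 = 0.250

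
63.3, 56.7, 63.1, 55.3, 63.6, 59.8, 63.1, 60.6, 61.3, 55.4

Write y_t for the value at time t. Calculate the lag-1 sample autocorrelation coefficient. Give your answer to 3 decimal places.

Mean ȳ = (63.3 + 56.7 + 63.1 + 55.3 + 63.6 + 59.8 + 63.1 + 60.6 + 61.3 + 55.4)/10 = 60.2200
Numerator Σ_{t=1}^{9}(y_t−ȳ)(y_{t+1}−ȳ) = -58.1084
Denominator Σ(y_t−ȳ)² = 98.8160
r_1 = -58.1084 / 98.8160 = -0.588

-0.588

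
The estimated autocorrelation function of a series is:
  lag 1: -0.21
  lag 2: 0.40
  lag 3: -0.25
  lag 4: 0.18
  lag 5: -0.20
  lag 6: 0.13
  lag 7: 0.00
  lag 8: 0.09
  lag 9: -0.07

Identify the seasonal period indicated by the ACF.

2

The largest autocorrelation is r_2 = 0.40, with a weaker echo at lag 4 (0.18); the remaining lags stay at or below 0.13.
The dominant spike at lag 2 indicates a seasonal period of 2.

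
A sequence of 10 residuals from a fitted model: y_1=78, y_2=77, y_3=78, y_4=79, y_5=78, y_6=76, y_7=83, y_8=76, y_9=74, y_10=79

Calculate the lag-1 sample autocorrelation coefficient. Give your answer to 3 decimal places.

-0.322

Mean ȳ = (78 + 77 + 78 + 79 + 78 + 76 + 83 + 76 + 74 + 79)/10 = 77.8000
Numerator Σ_{t=1}^{9}(y_t−ȳ)(y_{t+1}−ȳ) = -16.6400
Denominator Σ(y_t−ȳ)² = 51.6000
r_1 = -16.6400 / 51.6000 = -0.322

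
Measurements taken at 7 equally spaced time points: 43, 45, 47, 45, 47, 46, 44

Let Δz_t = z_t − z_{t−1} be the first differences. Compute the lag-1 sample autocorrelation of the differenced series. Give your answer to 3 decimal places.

-0.201

First differences Δz: 2, 2, -2, 2, -1, -2
Mean of differences = 0.1667
Numerator Σ(Δz_t−Δz̄)(Δz_{t+1}−Δz̄) = -4.1944
Denominator Σ(Δz_t−Δz̄)² = 20.8333
r_1(Δz) = -4.1944 / 20.8333 = -0.201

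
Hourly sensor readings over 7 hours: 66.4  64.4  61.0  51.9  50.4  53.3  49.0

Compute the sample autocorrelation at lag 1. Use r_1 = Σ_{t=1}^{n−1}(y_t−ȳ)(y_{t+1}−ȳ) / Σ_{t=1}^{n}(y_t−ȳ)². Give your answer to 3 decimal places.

Mean ȳ = (66.4 + 64.4 + 61.0 + 51.9 + 50.4 + 53.3 + 49.0)/7 = 56.6286
Deviations from mean: 9.7714, 7.7714, 4.3714, -4.7286, -6.2286, -3.3286, -7.6286
Numerator Σ_{t=1}^{6}(y_t−ȳ)(y_{t+1}−ȳ) = 164.8163
Denominator Σ(y_t−ȳ)² = 305.4143
r_1 = 164.8163 / 305.4143 = 0.540

0.540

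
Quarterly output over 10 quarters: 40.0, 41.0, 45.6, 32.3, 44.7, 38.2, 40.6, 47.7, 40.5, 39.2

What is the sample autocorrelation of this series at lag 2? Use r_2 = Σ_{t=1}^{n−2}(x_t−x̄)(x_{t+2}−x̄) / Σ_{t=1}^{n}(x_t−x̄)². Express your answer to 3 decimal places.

0.028

Mean x̄ = (40.0 + 41.0 + 45.6 + 32.3 + 44.7 + 38.2 + 40.6 + 47.7 + 40.5 + 39.2)/10 = 40.9800
Numerator Σ_{t=1}^{8}(x_t−x̄)(x_{t+2}−x̄) = 4.7412
Denominator Σ(x_t−x̄)² = 167.9160
r_2 = 4.7412 / 167.9160 = 0.028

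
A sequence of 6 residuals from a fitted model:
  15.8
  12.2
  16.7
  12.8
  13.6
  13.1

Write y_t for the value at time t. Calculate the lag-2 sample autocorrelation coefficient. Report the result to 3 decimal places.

Mean ȳ = (15.8 + 12.2 + 16.7 + 12.8 + 13.6 + 13.1)/6 = 14.0333
Deviations from mean: 1.7667, -1.8333, 2.6667, -1.2333, -0.4333, -0.9333
Numerator Σ_{t=1}^{4}(y_t−ȳ)(y_{t+2}−ȳ) = 6.9678
Denominator Σ(y_t−ȳ)² = 16.1733
r_2 = 6.9678 / 16.1733 = 0.431

0.431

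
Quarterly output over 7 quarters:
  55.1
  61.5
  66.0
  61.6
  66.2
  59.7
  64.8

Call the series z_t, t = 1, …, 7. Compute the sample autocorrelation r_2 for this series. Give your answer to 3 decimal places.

Mean z̄ = (55.1 + 61.5 + 66.0 + 61.6 + 66.2 + 59.7 + 64.8)/7 = 62.1286
Deviations from mean: -7.0286, -0.6286, 3.8714, -0.5286, 4.0714, -2.4286, 2.6714
Numerator Σ_{t=1}^{5}(z_t−z̄)(z_{t+2}−z̄) = 1.0441
Denominator Σ(z_t−z̄)² = 94.6743
r_2 = 1.0441 / 94.6743 = 0.011

0.011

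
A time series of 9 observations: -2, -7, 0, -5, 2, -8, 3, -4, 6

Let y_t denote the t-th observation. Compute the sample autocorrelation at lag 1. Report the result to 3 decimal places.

Mean ȳ = (-2 − 7 + 0 − 5 + 2 − 8 + 3 − 4 + 6)/9 = -1.6667
Numerator Σ_{t=1}^{8}(y_t−ȳ)(y_{t+1}−ȳ) = -106.4444
Denominator Σ(y_t−ȳ)² = 182.0000
r_1 = -106.4444 / 182.0000 = -0.585

-0.585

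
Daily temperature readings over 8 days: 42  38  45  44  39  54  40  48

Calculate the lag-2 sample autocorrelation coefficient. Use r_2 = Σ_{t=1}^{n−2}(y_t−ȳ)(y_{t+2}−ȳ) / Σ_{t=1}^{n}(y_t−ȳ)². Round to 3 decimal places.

0.275

Mean ȳ = (42 + 38 + 45 + 44 + 39 + 54 + 40 + 48)/8 = 43.7500
Σ(y_t−ȳ)(y_{t+2}−ȳ) = (-2.1875) + (-1.4375) + (-5.9375) + (2.5625) + (17.8125) + (43.5625) = 54.3750
Denominator Σ(y_t−ȳ)² = 197.5000
r_2 = 54.3750 / 197.5000 = 0.275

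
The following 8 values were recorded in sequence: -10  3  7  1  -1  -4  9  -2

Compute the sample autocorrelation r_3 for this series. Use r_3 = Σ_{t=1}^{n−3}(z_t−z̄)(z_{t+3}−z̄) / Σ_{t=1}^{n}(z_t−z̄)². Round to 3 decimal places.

Mean z̄ = (-10 + 3 + 7 + 1 − 1 − 4 + 9 − 2)/8 = 0.3750
Deviations from mean: -10.3750, 2.6250, 6.6250, 0.6250, -1.3750, -4.3750, 8.6250, -2.3750
Σ(z_t−z̄)(z_{t+3}−z̄) = (-6.4844) + (-3.6094) + (-28.9844) + (5.3906) + (3.2656) = -30.4219
Denominator Σ(z_t−z̄)² = 259.8750
r_3 = -30.4219 / 259.8750 = -0.117

-0.117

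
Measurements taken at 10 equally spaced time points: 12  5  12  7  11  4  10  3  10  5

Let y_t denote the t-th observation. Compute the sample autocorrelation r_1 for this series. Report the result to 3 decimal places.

Mean ȳ = (12 + 5 + 12 + 7 + 11 + 4 + 10 + 3 + 10 + 5)/10 = 7.9000
Numerator Σ_{t=1}^{9}(y_t−ȳ)(y_{t+1}−ȳ) = -77.2100
Denominator Σ(y_t−ȳ)² = 108.9000
r_1 = -77.2100 / 108.9000 = -0.709

-0.709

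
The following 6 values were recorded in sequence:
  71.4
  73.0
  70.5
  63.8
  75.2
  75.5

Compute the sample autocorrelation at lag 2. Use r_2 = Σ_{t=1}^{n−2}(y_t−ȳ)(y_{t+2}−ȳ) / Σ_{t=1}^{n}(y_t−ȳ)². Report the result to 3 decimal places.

-0.492

Mean ȳ = (71.4 + 73.0 + 70.5 + 63.8 + 75.2 + 75.5)/6 = 71.5667
Deviations from mean: -0.1667, 1.4333, -1.0667, -7.7667, 3.6333, 3.9333
Σ(y_t−ȳ)(y_{t+2}−ȳ) = (0.1778) + (-11.1322) + (-3.8756) + (-30.5489) = -45.3789
Denominator Σ(y_t−ȳ)² = 92.2133
r_2 = -45.3789 / 92.2133 = -0.492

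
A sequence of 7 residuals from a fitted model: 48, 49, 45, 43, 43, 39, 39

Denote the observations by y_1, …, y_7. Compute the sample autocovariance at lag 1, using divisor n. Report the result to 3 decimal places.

Mean ȳ = (48 + 49 + 45 + 43 + 43 + 39 + 39)/7 = 43.7143
Σ_{t=1}^{6}(y_t−ȳ)(y_{t+1}−ȳ) = 54.6327
γ_1 = 54.6327 / 7 = 7.805

7.805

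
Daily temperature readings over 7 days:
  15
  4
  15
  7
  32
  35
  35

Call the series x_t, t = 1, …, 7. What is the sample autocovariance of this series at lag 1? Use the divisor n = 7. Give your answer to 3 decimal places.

68.117

Mean x̄ = (15 + 4 + 15 + 7 + 32 + 35 + 35)/7 = 20.4286
Deviations: -5.4286, -16.4286, -5.4286, -13.4286, 11.5714, 14.5714, 14.5714
Σ_{t=1}^{6}(x_t−x̄)(x_{t+1}−x̄) = 476.8163
γ_1 = 476.8163 / 7 = 68.117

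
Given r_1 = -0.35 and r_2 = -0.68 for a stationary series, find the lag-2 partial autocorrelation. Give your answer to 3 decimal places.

φ_{22} = (r_2 − r_1²) / (1 − r_1²)
r_1² = (-0.35)² = 0.1225
Numerator = -0.68 − 0.1225 = -0.8025; denominator = 1 − 0.1225 = 0.8775
φ_{22} = -0.8025 / 0.8775 = -0.915

-0.915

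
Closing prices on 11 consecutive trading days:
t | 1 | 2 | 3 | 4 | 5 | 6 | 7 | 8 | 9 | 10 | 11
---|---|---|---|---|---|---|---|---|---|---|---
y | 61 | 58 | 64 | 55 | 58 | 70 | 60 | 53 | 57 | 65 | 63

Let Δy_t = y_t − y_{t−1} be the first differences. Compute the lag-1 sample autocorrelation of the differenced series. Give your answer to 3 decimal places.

-0.247

First differences Δy: -3, 6, -9, 3, 12, -10, -7, 4, 8, -2
Mean of differences = 0.2000
Numerator Σ(Δy_t−Δȳ)(Δy_{t+1}−Δȳ) = -126.4400
Denominator Σ(Δy_t−Δȳ)² = 511.6000
r_1(Δy) = -126.4400 / 511.6000 = -0.247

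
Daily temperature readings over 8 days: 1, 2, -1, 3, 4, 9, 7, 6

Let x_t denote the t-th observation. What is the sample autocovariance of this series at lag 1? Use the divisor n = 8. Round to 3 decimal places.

Mean x̄ = (1 + 2 − 1 + 3 + 4 + 9 + 7 + 6)/8 = 3.8750
Σ_{t=1}^{7}(x_t−x̄)(x_{t+1}−x̄) = 41.9844
γ_1 = 41.9844 / 8 = 5.248

5.248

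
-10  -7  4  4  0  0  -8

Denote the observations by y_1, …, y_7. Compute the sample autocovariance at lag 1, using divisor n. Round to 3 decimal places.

Mean ȳ = (-10 − 7 + 4 + 4 + 0 + 0 − 8)/7 = -2.4286
Deviations: -7.5714, -4.5714, 6.4286, 6.4286, 2.4286, 2.4286, -5.5714
Σ_{t=1}^{6}(y_t−ȳ)(y_{t+1}−ȳ) = 54.5306
γ_1 = 54.5306 / 7 = 7.790

7.790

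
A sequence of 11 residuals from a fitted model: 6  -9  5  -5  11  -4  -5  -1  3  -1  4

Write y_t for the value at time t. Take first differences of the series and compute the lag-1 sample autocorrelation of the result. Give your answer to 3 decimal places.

First differences Δy: -15, 14, -10, 16, -15, -1, 4, 4, -4, 5
Mean of differences = -0.2000
Numerator Σ(Δy_t−Δȳ)(Δy_{t+1}−Δȳ) = -757.4400
Denominator Σ(Δy_t−Δȳ)² = 1075.6000
r_1(Δy) = -757.4400 / 1075.6000 = -0.704

-0.704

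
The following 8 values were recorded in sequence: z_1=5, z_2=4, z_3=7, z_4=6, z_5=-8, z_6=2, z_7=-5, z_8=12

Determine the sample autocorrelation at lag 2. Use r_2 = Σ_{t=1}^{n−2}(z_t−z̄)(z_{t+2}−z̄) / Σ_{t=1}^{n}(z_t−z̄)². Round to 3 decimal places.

Mean z̄ = (5 + 4 + 7 + 6 − 8 + 2 − 5 + 12)/8 = 2.8750
Deviations from mean: 2.1250, 1.1250, 4.1250, 3.1250, -10.8750, -0.8750, -7.8750, 9.1250
Σ(z_t−z̄)(z_{t+2}−z̄) = (8.7656) + (3.5156) + (-44.8594) + (-2.7344) + (85.6406) + (-7.9844) = 42.3438
Denominator Σ(z_t−z̄)² = 296.8750
r_2 = 42.3438 / 296.8750 = 0.143

0.143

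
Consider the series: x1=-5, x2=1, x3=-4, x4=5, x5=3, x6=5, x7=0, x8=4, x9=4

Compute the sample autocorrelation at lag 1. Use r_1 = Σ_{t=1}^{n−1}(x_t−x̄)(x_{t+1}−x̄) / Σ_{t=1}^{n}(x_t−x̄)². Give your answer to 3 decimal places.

Mean x̄ = (-5 + 1 − 4 + 5 + 3 + 5 + 0 + 4 + 4)/9 = 1.4444
Numerator Σ_{t=1}^{8}(x_t−x̄)(x_{t+1}−x̄) = -5.3086
Denominator Σ(x_t−x̄)² = 114.2222
r_1 = -5.3086 / 114.2222 = -0.046

-0.046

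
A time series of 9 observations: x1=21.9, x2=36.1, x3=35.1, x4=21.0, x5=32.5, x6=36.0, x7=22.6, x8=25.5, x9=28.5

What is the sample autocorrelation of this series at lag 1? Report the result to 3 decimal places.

-0.249

Mean x̄ = (21.9 + 36.1 + 35.1 + 21.0 + 32.5 + 36.0 + 22.6 + 25.5 + 28.5)/9 = 28.8000
Numerator Σ_{t=1}^{8}(x_t−x̄)(x_{t+1}−x̄) = -78.9300
Denominator Σ(x_t−x̄)² = 316.3800
r_1 = -78.9300 / 316.3800 = -0.249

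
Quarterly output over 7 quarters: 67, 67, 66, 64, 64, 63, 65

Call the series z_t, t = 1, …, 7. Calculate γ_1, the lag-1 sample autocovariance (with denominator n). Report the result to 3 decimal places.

1.160

Mean z̄ = (67 + 67 + 66 + 64 + 64 + 63 + 65)/7 = 65.1429
Σ_{t=1}^{6}(z_t−z̄)(z_{t+1}−z̄) = 8.1224
γ_1 = 8.1224 / 7 = 1.160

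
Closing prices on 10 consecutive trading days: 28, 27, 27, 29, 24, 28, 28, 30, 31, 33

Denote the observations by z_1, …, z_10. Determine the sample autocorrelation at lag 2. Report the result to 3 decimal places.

Mean z̄ = (28 + 27 + 27 + 29 + 24 + 28 + 28 + 30 + 31 + 33)/10 = 28.5000
Numerator Σ_{t=1}^{8}(z_t−z̄)(z_{t+2}−z̄) = 13.5000
Denominator Σ(z_t−z̄)² = 54.5000
r_2 = 13.5000 / 54.5000 = 0.248

0.248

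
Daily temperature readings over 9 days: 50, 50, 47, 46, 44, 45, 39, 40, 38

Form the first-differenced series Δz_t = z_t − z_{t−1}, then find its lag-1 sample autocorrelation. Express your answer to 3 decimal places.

First differences Δz: 0, -3, -1, -2, 1, -6, 1, -2
Mean of differences = -1.5000
Numerator Σ(Δz_t−Δz̄)(Δz_{t+1}−Δz̄) = -28.2500
Denominator Σ(Δz_t−Δz̄)² = 38.0000
r_1(Δz) = -28.2500 / 38.0000 = -0.743

-0.743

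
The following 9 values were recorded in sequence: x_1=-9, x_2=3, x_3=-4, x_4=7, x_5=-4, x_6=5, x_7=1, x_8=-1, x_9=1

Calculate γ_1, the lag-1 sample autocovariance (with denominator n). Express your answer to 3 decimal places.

-12.359

Mean x̄ = (-9 + 3 − 4 + 7 − 4 + 5 + 1 − 1 + 1)/9 = -0.1111
Σ_{t=1}^{8}(x_t−x̄)(x_{t+1}−x̄) = -111.2346
γ_1 = -111.2346 / 9 = -12.359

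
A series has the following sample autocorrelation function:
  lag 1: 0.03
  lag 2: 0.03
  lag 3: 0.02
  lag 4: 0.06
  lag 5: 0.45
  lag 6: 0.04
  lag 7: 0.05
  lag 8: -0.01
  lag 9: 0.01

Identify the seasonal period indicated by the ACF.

The largest autocorrelation is r_5 = 0.45; the remaining lags stay at or below 0.06.
The dominant spike at lag 5 indicates a seasonal period of 5.

5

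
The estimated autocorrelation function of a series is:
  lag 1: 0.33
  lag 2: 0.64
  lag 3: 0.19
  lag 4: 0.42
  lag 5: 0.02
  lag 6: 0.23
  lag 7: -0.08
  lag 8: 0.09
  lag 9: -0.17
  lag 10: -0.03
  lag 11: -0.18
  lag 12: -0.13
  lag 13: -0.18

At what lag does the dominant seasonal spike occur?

The largest autocorrelation is r_2 = 0.64, with a weaker echo at lag 4 (0.42); the remaining lags stay at or below 0.33.
The dominant spike at lag 2 indicates a seasonal period of 2.

2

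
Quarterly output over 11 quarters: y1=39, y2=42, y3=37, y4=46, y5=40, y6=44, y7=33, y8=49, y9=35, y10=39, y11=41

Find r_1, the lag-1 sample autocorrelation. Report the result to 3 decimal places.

Mean ȳ = (39 + 42 + 37 + 46 + 40 + 44 + 33 + 49 + 35 + 39 + 41)/11 = 40.4545
Numerator Σ_{t=1}^{10}(y_t−ȳ)(y_{t+1}−ȳ) = -160.4793
Denominator Σ(y_t−ȳ)² = 220.7273
r_1 = -160.4793 / 220.7273 = -0.727

-0.727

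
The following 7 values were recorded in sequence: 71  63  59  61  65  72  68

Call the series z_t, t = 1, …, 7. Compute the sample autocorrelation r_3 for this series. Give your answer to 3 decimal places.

Mean z̄ = (71 + 63 + 59 + 61 + 65 + 72 + 68)/7 = 65.5714
Numerator Σ_{t=1}^{4}(z_t−z̄)(z_{t+3}−z̄) = -76.6939
Denominator Σ(z_t−z̄)² = 147.7143
r_3 = -76.6939 / 147.7143 = -0.519

-0.519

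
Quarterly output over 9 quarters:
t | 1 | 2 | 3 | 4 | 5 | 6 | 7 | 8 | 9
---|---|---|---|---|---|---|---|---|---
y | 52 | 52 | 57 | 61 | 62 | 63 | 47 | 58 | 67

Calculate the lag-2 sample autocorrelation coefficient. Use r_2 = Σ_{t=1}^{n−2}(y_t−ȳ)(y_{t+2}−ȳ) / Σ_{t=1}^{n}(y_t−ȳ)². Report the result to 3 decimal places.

Mean ȳ = (52 + 52 + 57 + 61 + 62 + 63 + 47 + 58 + 67)/9 = 57.6667
Σ(y_t−ȳ)(y_{t+2}−ȳ) = (3.7778) + (-18.8889) + (-2.8889) + (17.7778) + (-46.2222) + (1.7778) + (-99.5556) = -144.2222
Denominator Σ(y_t−ȳ)² = 324.0000
r_2 = -144.2222 / 324.0000 = -0.445

-0.445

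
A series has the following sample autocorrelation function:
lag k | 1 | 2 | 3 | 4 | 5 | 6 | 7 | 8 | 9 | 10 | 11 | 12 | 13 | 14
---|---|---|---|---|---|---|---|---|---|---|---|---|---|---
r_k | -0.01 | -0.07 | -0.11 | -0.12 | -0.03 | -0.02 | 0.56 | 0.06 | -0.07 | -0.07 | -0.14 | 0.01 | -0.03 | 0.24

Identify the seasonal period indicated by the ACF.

The largest autocorrelation is r_7 = 0.56, with a weaker echo at lag 14 (0.24); the remaining lags stay at or below 0.06.
The dominant spike at lag 7 indicates a seasonal period of 7.

7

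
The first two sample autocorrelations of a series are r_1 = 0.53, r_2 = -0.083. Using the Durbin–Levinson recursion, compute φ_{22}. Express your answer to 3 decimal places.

φ_{22} = (r_2 − r_1²) / (1 − r_1²)
r_1² = (0.53)² = 0.2809
Numerator = -0.083 − 0.2809 = -0.3639; denominator = 1 − 0.2809 = 0.7191
φ_{22} = -0.3639 / 0.7191 = -0.506

-0.506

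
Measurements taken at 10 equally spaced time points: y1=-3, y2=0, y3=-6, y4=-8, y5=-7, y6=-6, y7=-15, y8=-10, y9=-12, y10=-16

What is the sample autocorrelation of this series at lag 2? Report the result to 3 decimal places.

Mean ȳ = (-3 + 0 − 6 − 8 − 7 − 6 − 15 − 10 − 12 − 16)/10 = -8.3000
Numerator Σ_{t=1}^{8}(y_t−ȳ)(y_{t+2}−ȳ) = 43.6200
Denominator Σ(y_t−ȳ)² = 230.1000
r_2 = 43.6200 / 230.1000 = 0.190

0.190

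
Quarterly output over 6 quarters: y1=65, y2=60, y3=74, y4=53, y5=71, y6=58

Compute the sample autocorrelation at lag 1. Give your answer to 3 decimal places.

-0.847

Mean ȳ = (65 + 60 + 74 + 53 + 71 + 58)/6 = 63.5000
Deviations from mean: 1.5000, -3.5000, 10.5000, -10.5000, 7.5000, -5.5000
Σ(y_t−ȳ)(y_{t+1}−ȳ) = (-5.2500) + (-36.7500) + (-110.2500) + (-78.7500) + (-41.2500) = -272.2500
Denominator Σ(y_t−ȳ)² = 321.5000
r_1 = -272.2500 / 321.5000 = -0.847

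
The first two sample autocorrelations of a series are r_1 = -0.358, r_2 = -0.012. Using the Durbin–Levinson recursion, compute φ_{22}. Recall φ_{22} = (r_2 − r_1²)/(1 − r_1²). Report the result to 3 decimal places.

φ_{22} = (r_2 − r_1²) / (1 − r_1²)
r_1² = (-0.358)² = 0.128164
Numerator = -0.012 − 0.1282 = -0.1402; denominator = 1 − 0.1282 = 0.8718
φ_{22} = -0.1402 / 0.8718 = -0.161

-0.161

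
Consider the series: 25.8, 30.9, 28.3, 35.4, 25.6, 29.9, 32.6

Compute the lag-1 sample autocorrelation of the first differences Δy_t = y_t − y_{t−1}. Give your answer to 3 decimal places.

-0.669

First differences Δy: 5.1, -2.6, 7.1, -9.8, 4.3, 2.7
Mean of differences = 1.1333
Numerator Σ(Δy_t−Δȳ)(Δy_{t+1}−Δȳ) = -131.9811
Denominator Σ(Δy_t−Δȳ)² = 197.2933
r_1(Δy) = -131.9811 / 197.2933 = -0.669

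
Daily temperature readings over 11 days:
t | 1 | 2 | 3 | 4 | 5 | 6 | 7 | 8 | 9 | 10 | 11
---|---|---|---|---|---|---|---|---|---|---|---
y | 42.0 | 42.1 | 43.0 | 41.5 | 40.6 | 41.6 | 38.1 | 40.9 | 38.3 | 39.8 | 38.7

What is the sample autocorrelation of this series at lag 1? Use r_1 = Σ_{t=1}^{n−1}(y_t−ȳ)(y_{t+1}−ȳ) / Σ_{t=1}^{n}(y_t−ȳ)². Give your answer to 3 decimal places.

Mean ȳ = (42.0 + 42.1 + 43.0 + 41.5 + 40.6 + 41.6 + 38.1 + 40.9 + 38.3 + 39.8 + 38.7)/11 = 40.6000
Numerator Σ_{t=1}^{10}(y_t−ȳ)(y_{t+1}−ȳ) = 7.2800
Denominator Σ(y_t−ȳ)² = 27.6600
r_1 = 7.2800 / 27.6600 = 0.263

0.263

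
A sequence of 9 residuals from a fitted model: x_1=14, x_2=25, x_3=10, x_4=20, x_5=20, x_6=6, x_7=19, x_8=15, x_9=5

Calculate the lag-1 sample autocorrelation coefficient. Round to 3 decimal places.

Mean x̄ = (14 + 25 + 10 + 20 + 20 + 6 + 19 + 15 + 5)/9 = 14.8889
Numerator Σ_{t=1}^{8}(x_t−x̄)(x_{t+1}−x̄) = -139.9012
Denominator Σ(x_t−x̄)² = 372.8889
r_1 = -139.9012 / 372.8889 = -0.375

-0.375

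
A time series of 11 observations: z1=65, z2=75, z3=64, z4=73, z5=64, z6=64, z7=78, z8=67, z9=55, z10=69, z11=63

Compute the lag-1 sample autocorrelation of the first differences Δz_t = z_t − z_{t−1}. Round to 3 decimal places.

-0.526

First differences Δz: 10, -11, 9, -9, 0, 14, -11, -12, 14, -6
Mean of differences = -0.2000
Numerator Σ(Δz_t−Δz̄)(Δz_{t+1}−Δz̄) = -565.2400
Denominator Σ(Δz_t−Δz̄)² = 1075.6000
r_1(Δz) = -565.2400 / 1075.6000 = -0.526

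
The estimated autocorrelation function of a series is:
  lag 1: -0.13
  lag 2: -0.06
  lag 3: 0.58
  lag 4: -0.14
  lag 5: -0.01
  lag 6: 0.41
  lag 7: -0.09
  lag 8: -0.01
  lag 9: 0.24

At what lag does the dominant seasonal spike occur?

3

The largest autocorrelation is r_3 = 0.58, with weaker echoes at lags 6 (0.41) and 9 (0.24); the remaining lags stay at or below -0.01.
The dominant spike at lag 3 indicates a seasonal period of 3.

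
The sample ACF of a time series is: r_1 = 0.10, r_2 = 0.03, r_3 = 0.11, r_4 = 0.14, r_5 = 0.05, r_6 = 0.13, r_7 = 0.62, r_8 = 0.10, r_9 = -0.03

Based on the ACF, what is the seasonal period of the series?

7

The largest autocorrelation is r_7 = 0.62; the remaining lags stay at or below 0.14.
The dominant spike at lag 7 indicates a seasonal period of 7.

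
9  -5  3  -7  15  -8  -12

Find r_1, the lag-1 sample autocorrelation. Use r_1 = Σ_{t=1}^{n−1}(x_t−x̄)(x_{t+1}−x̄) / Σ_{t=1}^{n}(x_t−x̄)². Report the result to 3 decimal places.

-0.357

Mean x̄ = (9 − 5 + 3 − 7 + 15 − 8 − 12)/7 = -0.7143
Deviations from mean: 9.7143, -4.2857, 3.7143, -6.2857, 15.7143, -7.2857, -11.2857
Σ(x_t−x̄)(x_{t+1}−x̄) = (-41.6327) + (-15.9184) + (-23.3469) + (-98.7755) + (-114.4898) + (82.2245) = -211.9388
Denominator Σ(x_t−x̄)² = 593.4286
r_1 = -211.9388 / 593.4286 = -0.357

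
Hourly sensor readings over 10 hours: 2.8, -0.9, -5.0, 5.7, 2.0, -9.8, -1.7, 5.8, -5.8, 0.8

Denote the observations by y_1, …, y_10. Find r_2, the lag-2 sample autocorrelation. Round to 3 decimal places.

-0.571

Mean ȳ = (2.8 − 0.9 − 5.0 + 5.7 + 2.0 − 9.8 − 1.7 + 5.8 − 5.8 + 0.8)/10 = -0.6100
Numerator Σ_{t=1}^{8}(y_t−ȳ)(y_{t+2}−ȳ) = -133.3042
Denominator Σ(y_t−ȳ)² = 233.2690
r_2 = -133.3042 / 233.2690 = -0.571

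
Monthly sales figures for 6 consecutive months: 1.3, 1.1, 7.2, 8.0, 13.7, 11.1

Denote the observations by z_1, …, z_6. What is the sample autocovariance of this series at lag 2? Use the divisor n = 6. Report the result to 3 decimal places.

-0.281

Mean z̄ = (1.3 + 1.1 + 7.2 + 8.0 + 13.7 + 11.1)/6 = 7.0667
Deviations: -5.7667, -5.9667, 0.1333, 0.9333, 6.6333, 4.0333
Σ_{t=1}^{4}(z_t−z̄)(z_{t+2}−z̄) = -1.6889
γ_2 = -1.6889 / 6 = -0.281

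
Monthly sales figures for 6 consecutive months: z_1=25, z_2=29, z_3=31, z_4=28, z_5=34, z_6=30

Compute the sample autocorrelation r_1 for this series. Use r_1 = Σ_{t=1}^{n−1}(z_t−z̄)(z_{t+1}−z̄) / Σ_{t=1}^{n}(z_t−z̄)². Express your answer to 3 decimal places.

-0.115

Mean z̄ = (25 + 29 + 31 + 28 + 34 + 30)/6 = 29.5000
Deviations from mean: -4.5000, -0.5000, 1.5000, -1.5000, 4.5000, 0.5000
Σ(z_t−z̄)(z_{t+1}−z̄) = (2.2500) + (-0.7500) + (-2.2500) + (-6.7500) + (2.2500) = -5.2500
Denominator Σ(z_t−z̄)² = 45.5000
r_1 = -5.2500 / 45.5000 = -0.115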